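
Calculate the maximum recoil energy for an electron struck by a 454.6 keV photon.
291.0313 keV

Maximum energy transfer occurs at θ = 180° (backscattering).

Initial photon: E₀ = 454.6 keV → λ₀ = 2.7273 pm

Maximum Compton shift (at 180°):
Δλ_max = 2λ_C = 2 × 2.4263 = 4.8526 pm

Final wavelength:
λ' = 2.7273 + 4.8526 = 7.5799 pm

Minimum photon energy (maximum energy to electron):
E'_min = hc/λ' = 163.5687 keV

Maximum electron kinetic energy:
K_max = E₀ - E'_min = 454.6000 - 163.5687 = 291.0313 keV

(Intermediate values are shown rounded; full precision is carried through to the final answer.)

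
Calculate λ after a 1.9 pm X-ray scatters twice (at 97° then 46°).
5.3629 pm

Apply Compton shift twice:

First scattering at θ₁ = 97°:
Δλ₁ = λ_C(1 - cos(97°))
Δλ₁ = 2.4263 × 1.1219
Δλ₁ = 2.7220 pm

After first scattering:
λ₁ = 1.9 + 2.7220 = 4.6220 pm

Second scattering at θ₂ = 46°:
Δλ₂ = λ_C(1 - cos(46°))
Δλ₂ = 2.4263 × 0.3053
Δλ₂ = 0.7409 pm

Final wavelength:
λ₂ = 4.6220 + 0.7409 = 5.3629 pm

Total shift: Δλ_total = 2.7220 + 0.7409 = 3.4629 pm

(Intermediate values are shown rounded; full precision is carried through to the final answer.)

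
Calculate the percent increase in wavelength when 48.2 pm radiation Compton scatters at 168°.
9.9577%

Calculate the Compton shift:
Δλ = λ_C(1 - cos(168°))
Δλ = 2.4263 × (1 - cos(168°))
Δλ = 2.4263 × 1.9781
Δλ = 4.7996 pm

Percentage change:
(Δλ/λ₀) × 100 = (4.7996/48.2) × 100
= 9.9577%

(Intermediate values are shown rounded; full precision is carried through to the final answer.)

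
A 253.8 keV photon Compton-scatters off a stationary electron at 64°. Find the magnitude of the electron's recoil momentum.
1.3051e-22 kg·m/s

The electron is initially at rest, so by conservation of momentum:
p⃗_e = p⃗₀ − p⃗'  (incident photon momentum minus scattered photon momentum)

Photon momentum magnitudes (p = h/λ = E/c):
λ₀ = hc/E₀ = 4.8851 pm → p₀ = h/λ₀ = 1.3564e-22 kg·m/s
Δλ = λ_C(1 − cos 64°) = 1.3627 pm
λ' = 6.2478 pm → p' = h/λ' = 1.0605e-22 kg·m/s

The scattered photon makes angle θ = 64° with the incident direction, so by the law of cosines:
|p⃗_e|² = p₀² + p'² − 2p₀p'cos θ
|p⃗_e|² = (1.3564e-22)² + (1.0605e-22)² − 2·1.3564e-22·1.0605e-22·cos(64°)
|p⃗_e| = 1.3051e-22 kg·m/s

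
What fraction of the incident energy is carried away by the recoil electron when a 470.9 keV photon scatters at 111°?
0.5559 (or 55.59%)

Calculate initial and final photon energies:

Initial: E₀ = 470.9 keV → λ₀ = 2.6329 pm
Compton shift: Δλ = 3.2958 pm
Final wavelength: λ' = 5.9287 pm
Final energy: E' = 209.1240 keV

Fractional energy loss:
(E₀ - E')/E₀ = (470.9000 - 209.1240)/470.9000
= 261.7760/470.9000
= 0.5559
= 55.59%

(Intermediate values are shown rounded; full precision is carried through to the final answer.)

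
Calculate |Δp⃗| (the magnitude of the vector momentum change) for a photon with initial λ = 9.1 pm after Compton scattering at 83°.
8.7953e-23 kg·m/s

Photon momentum magnitude is p = h/λ.

Initial momentum:
p₀ = h/λ = 6.6261e-34/9.1000e-12 = 7.2814e-23 kg·m/s

After scattering:
λ' = λ + Δλ = 9.1 + 2.1306 = 11.2306 pm
p' = h/λ' = 6.6261e-34/1.1231e-11 = 5.9000e-23 kg·m/s

Momentum is a vector; the scattered photon's direction makes angle θ = 83° with the incident direction. The magnitude of the vector change Δp⃗ = p⃗₀ − p⃗' is found from the law of cosines:
|Δp⃗|² = p₀² + p'² − 2p₀p'cos θ
|Δp⃗|² = (7.2814e-23)² + (5.9000e-23)² − 2·7.2814e-23·5.9000e-23·cos(83°)
|Δp⃗| = 8.7953e-23 kg·m/s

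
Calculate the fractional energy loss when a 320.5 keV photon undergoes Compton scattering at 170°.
0.5545 (or 55.45%)

Calculate initial and final photon energies:

Initial: E₀ = 320.5 keV → λ₀ = 3.8685 pm
Compton shift: Δλ = 4.8158 pm
Final wavelength: λ' = 8.6842 pm
Final energy: E' = 142.7695 keV

Fractional energy loss:
(E₀ - E')/E₀ = (320.5000 - 142.7695)/320.5000
= 177.7305/320.5000
= 0.5545
= 55.45%

(Intermediate values are shown rounded; full precision is carried through to the final answer.)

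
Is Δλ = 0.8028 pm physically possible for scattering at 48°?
Yes, consistent

Calculate the expected shift for θ = 48°:

Δλ_expected = λ_C(1 - cos(48°))
Δλ_expected = 2.4263 × (1 - cos(48°))
Δλ_expected = 2.4263 × 0.3309
Δλ_expected = 0.8028 pm

Given shift: 0.8028 pm
Expected shift: 0.8028 pm
Difference: 0.0000 pm

The values match. This is consistent with Compton scattering at the stated angle.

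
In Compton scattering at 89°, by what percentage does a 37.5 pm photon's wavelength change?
6.3572%

Calculate the Compton shift:
Δλ = λ_C(1 - cos(89°))
Δλ = 2.4263 × (1 - cos(89°))
Δλ = 2.4263 × 0.9825
Δλ = 2.3840 pm

Percentage change:
(Δλ/λ₀) × 100 = (2.3840/37.5) × 100
= 6.3572%

(Intermediate values are shown rounded; full precision is carried through to the final answer.)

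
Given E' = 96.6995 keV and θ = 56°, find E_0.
105.5000 keV

Convert final energy to wavelength (hc ≈ 1239.842 keV·pm):
λ' = hc/E' = 1239.842 / 96.6995 = 12.8216 pm

Calculate the Compton shift:
Δλ = λ_C(1 - cos(56°))
Δλ = 2.4263 × (1 - cos(56°))
Δλ = 1.0695 pm

Initial wavelength:
λ = λ' - Δλ = 12.8216 - 1.0695 = 11.7521 pm

Initial energy:
E = hc/λ = 1239.842 / 11.7521 = 105.5000 keV

(Intermediate values are shown rounded; full precision is carried through to the final answer.)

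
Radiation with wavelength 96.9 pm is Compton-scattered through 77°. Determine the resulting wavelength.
98.7805 pm

Using the Compton scattering formula:
λ' = λ + Δλ = λ + λ_C(1 - cos θ)

Given:
- Initial wavelength λ = 96.9 pm
- Scattering angle θ = 77°
- Compton wavelength λ_C ≈ 2.4263 pm

Calculate the shift:
Δλ = 2.4263 × (1 - cos(77°))
Δλ = 2.4263 × 0.7750
Δλ = 1.8805 pm

Final wavelength:
λ' = 96.9 + 1.8805 = 98.7805 pm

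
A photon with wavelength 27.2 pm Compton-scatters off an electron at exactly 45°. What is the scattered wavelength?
27.9106 pm

Using the Compton formula: λ' = λ + λ_C(1 − cos θ)

For θ = 45°, cos θ = √2/2 (exact) ≈ 0.7071, so:
1 − cos 45° = 1 − (√2/2) ≈ 0.2929

Δλ = λ_C × 0.2929 = 2.4263 × 0.2929 = 0.7106 pm

λ' = 27.2 + 0.7106 = 27.9106 pm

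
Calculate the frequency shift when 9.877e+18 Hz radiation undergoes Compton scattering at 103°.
8.809e+17 Hz (decrease)

Convert frequency to wavelength (c = 299792458 m/s):
λ₀ = c/f₀ = 299792458/9.877e+18 = 3.0352583e-11 m = 30.3526 pm

Calculate Compton shift:
Δλ = λ_C(1 - cos(103°)) = 2.9721 pm

Final wavelength:
λ' = λ₀ + Δλ = 30.3526 + 2.9721 = 33.3247 pm

Final frequency:
f' = c/λ' = 299792458/3.3324694e-11 = 8.9961054e+18 Hz

Frequency shift (decrease):
Δf = f₀ - f' = 9.877e+18 - 8.9961054e+18 = 8.809e+17 Hz

(Intermediate values are shown rounded; full precision is carried through to the final answer.)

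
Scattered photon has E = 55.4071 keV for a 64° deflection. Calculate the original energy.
59.0000 keV

Convert final energy to wavelength (hc ≈ 1239.842 keV·pm):
λ' = hc/E' = 1239.842 / 55.4071 = 22.3770 pm

Calculate the Compton shift:
Δλ = λ_C(1 - cos(64°))
Δλ = 2.4263 × (1 - cos(64°))
Δλ = 1.3627 pm

Initial wavelength:
λ = λ' - Δλ = 22.3770 - 1.3627 = 21.0143 pm

Initial energy:
E = hc/λ = 1239.842 / 21.0143 = 59.0000 keV

(Intermediate values are shown rounded; full precision is carried through to the final answer.)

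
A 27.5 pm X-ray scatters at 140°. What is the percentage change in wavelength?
15.5817%

Calculate the Compton shift:
Δλ = λ_C(1 - cos(140°))
Δλ = 2.4263 × (1 - cos(140°))
Δλ = 2.4263 × 1.7660
Δλ = 4.2850 pm

Percentage change:
(Δλ/λ₀) × 100 = (4.2850/27.5) × 100
= 15.5817%

(Intermediate values are shown rounded; full precision is carried through to the final answer.)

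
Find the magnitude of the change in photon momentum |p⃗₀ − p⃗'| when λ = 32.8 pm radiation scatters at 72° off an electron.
2.3184e-23 kg·m/s

Photon momentum magnitude is p = h/λ.

Initial momentum:
p₀ = h/λ = 6.6261e-34/3.2800e-11 = 2.0201e-23 kg·m/s

After scattering:
λ' = λ + Δλ = 32.8 + 1.6765 = 34.4765 pm
p' = h/λ' = 6.6261e-34/3.4477e-11 = 1.9219e-23 kg·m/s

Momentum is a vector; the scattered photon's direction makes angle θ = 72° with the incident direction. The magnitude of the vector change Δp⃗ = p⃗₀ − p⃗' is found from the law of cosines:
|Δp⃗|² = p₀² + p'² − 2p₀p'cos θ
|Δp⃗|² = (2.0201e-23)² + (1.9219e-23)² − 2·2.0201e-23·1.9219e-23·cos(72°)
|Δp⃗| = 2.3184e-23 kg·m/s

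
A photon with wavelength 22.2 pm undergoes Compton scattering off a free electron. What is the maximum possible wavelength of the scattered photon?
27.0526 pm (at θ = 180°)

The Compton shift is Δλ = λ_C(1 − cos θ).

Since cos θ ranges from −1 to 1, the factor (1 − cos θ) ranges from 0 to 2; the maximum shift occurs at θ = 180° (backscattering):
Δλ_max = 2λ_C = 2 × 2.4263 pm = 4.8526 pm

Maximum scattered wavelength:
λ'_max = λ₀ + Δλ_max = 22.2 + 4.8526 = 27.0526 pm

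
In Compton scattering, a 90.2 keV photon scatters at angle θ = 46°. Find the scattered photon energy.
85.5870 keV

First convert energy to wavelength:
λ = hc/E, with hc ≈ 1239.842 keV·pm (i.e. 1239.842 eV·nm)

For E = 90.2 keV = 90200 eV:
λ = 1239.842 keV·pm / 90.2 keV
λ = 13.7455 pm

Calculate the Compton shift:
Δλ = λ_C(1 - cos(46°)) = 2.4263 × 0.3053
Δλ = 0.7409 pm

Final wavelength:
λ' = 13.7455 + 0.7409 = 14.4863 pm

Final energy:
E' = hc/λ' = 1239.842 / 14.4863 = 85.5870 keV

(Intermediate values are shown rounded; full precision is carried through to the final answer.)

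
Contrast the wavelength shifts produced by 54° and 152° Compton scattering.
152° produces the larger shift by a factor of 4.568

Calculate both shifts using Δλ = λ_C(1 - cos θ):

For θ₁ = 54°:
Δλ₁ = 2.4263 × (1 - cos(54°))
Δλ₁ = 2.4263 × 0.4122
Δλ₁ = 1.0002 pm

For θ₂ = 152°:
Δλ₂ = 2.4263 × (1 - cos(152°))
Δλ₂ = 2.4263 × 1.8829
Δλ₂ = 4.5686 pm

The 152° angle produces the larger shift.
Ratio: 4.5686/1.0002 = 4.568

(Intermediate values are shown rounded; full precision is carried through to the final answer.)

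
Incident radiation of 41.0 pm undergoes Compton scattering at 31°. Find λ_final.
41.3466 pm

Using the Compton scattering formula:
λ' = λ + Δλ = λ + λ_C(1 - cos θ)

Given:
- Initial wavelength λ = 41.0 pm
- Scattering angle θ = 31°
- Compton wavelength λ_C ≈ 2.4263 pm

Calculate the shift:
Δλ = 2.4263 × (1 - cos(31°))
Δλ = 2.4263 × 0.1428
Δλ = 0.3466 pm

Final wavelength:
λ' = 41.0 + 0.3466 = 41.3466 pm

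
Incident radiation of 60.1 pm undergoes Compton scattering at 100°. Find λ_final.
62.9476 pm

Using the Compton scattering formula:
λ' = λ + Δλ = λ + λ_C(1 - cos θ)

Given:
- Initial wavelength λ = 60.1 pm
- Scattering angle θ = 100°
- Compton wavelength λ_C ≈ 2.4263 pm

Calculate the shift:
Δλ = 2.4263 × (1 - cos(100°))
Δλ = 2.4263 × 1.1736
Δλ = 2.8476 pm

Final wavelength:
λ' = 60.1 + 2.8476 = 62.9476 pm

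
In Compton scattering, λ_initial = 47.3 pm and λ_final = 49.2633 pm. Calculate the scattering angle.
79.00°

First find the wavelength shift:
Δλ = λ' - λ = 49.2633 - 47.3 = 1.9633 pm

Using Δλ = λ_C(1 - cos θ), with λ_C = h/(m_e·c) ≈ 2.42631024 pm:
cos θ = 1 - Δλ/λ_C
cos θ = 1 - 1.9633/2.42631024
cos θ = 0.190829

θ = arccos(0.190829)
θ = 79.00°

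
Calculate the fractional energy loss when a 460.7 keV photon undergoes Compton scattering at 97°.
0.5028 (or 50.28%)

Calculate initial and final photon energies:

Initial: E₀ = 460.7 keV → λ₀ = 2.6912 pm
Compton shift: Δλ = 2.7220 pm
Final wavelength: λ' = 5.4132 pm
Final energy: E' = 229.0398 keV

Fractional energy loss:
(E₀ - E')/E₀ = (460.7000 - 229.0398)/460.7000
= 231.6602/460.7000
= 0.5028
= 50.28%

(Intermediate values are shown rounded; full precision is carried through to the final answer.)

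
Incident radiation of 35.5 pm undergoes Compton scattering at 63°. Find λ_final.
36.8248 pm

Using the Compton scattering formula:
λ' = λ + Δλ = λ + λ_C(1 - cos θ)

Given:
- Initial wavelength λ = 35.5 pm
- Scattering angle θ = 63°
- Compton wavelength λ_C ≈ 2.4263 pm

Calculate the shift:
Δλ = 2.4263 × (1 - cos(63°))
Δλ = 2.4263 × 0.5460
Δλ = 1.3248 pm

Final wavelength:
λ' = 35.5 + 1.3248 = 36.8248 pm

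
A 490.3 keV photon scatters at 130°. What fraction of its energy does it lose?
0.6118 (or 61.18%)

Calculate initial and final photon energies:

Initial: E₀ = 490.3 keV → λ₀ = 2.5287 pm
Compton shift: Δλ = 3.9859 pm
Final wavelength: λ' = 6.5147 pm
Final energy: E' = 190.3159 keV

Fractional energy loss:
(E₀ - E')/E₀ = (490.3000 - 190.3159)/490.3000
= 299.9841/490.3000
= 0.6118
= 61.18%

(Intermediate values are shown rounded; full precision is carried through to the final answer.)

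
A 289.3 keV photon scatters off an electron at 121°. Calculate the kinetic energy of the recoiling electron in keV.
133.5725 keV

By energy conservation: K_e = E_initial - E_final

First find the scattered photon energy:
Initial wavelength: λ = hc/E = 4.2857 pm
Compton shift: Δλ = λ_C(1 - cos(121°)) = 3.6760 pm
Final wavelength: λ' = 4.2857 + 3.6760 = 7.9616 pm
Final photon energy: E' = hc/λ' = 155.7275 keV

Electron kinetic energy:
K_e = E - E' = 289.3000 - 155.7275 = 133.5725 keV

(Intermediate values are shown rounded; full precision is carried through to the final answer.)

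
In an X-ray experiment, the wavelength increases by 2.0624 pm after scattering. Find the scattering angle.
81.37°

From the Compton formula Δλ = λ_C(1 - cos θ), we can solve for θ:

cos θ = 1 - Δλ/λ_C

Given:
- Δλ = 2.0624 pm
- λ_C = h/(m_e·c) ≈ 2.42631024 pm

cos θ = 1 - 2.0624/2.42631024
cos θ = 1 - 0.850015
cos θ = 0.149985

θ = arccos(0.149985)
θ = 81.37°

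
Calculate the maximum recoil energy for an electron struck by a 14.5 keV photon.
0.7787 keV

Maximum energy transfer occurs at θ = 180° (backscattering).

Initial photon: E₀ = 14.5 keV → λ₀ = 85.5063 pm

Maximum Compton shift (at 180°):
Δλ_max = 2λ_C = 2 × 2.4263 = 4.8526 pm

Final wavelength:
λ' = 85.5063 + 4.8526 = 90.3590 pm

Minimum photon energy (maximum energy to electron):
E'_min = hc/λ' = 13.7213 keV

Maximum electron kinetic energy:
K_max = E₀ - E'_min = 14.5000 - 13.7213 = 0.7787 keV

(Intermediate values are shown rounded; full precision is carried through to the final answer.)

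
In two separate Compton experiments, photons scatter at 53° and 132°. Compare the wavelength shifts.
132° produces the larger shift by a factor of 4.192

Calculate both shifts using Δλ = λ_C(1 - cos θ):

For θ₁ = 53°:
Δλ₁ = 2.4263 × (1 - cos(53°))
Δλ₁ = 2.4263 × 0.3982
Δλ₁ = 0.9661 pm

For θ₂ = 132°:
Δλ₂ = 2.4263 × (1 - cos(132°))
Δλ₂ = 2.4263 × 1.6691
Δλ₂ = 4.0498 pm

The 132° angle produces the larger shift.
Ratio: 4.0498/0.9661 = 4.192

(Intermediate values are shown rounded; full precision is carried through to the final answer.)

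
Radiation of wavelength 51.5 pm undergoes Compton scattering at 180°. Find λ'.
56.3526 pm

Using the Compton formula: λ' = λ + λ_C(1 − cos θ)

For θ = 180°, cos θ = -1 (exact) = -1.0000, so:
1 − cos 180° = 1 − (-1) = 2.0000

Δλ = λ_C × 2.0000 = 2.4263 × 2.0000 = 4.8526 pm

λ' = 51.5 + 4.8526 = 56.3526 pm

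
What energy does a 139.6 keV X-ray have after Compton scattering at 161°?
91.1526 keV

First convert energy to wavelength:
λ = hc/E, with hc ≈ 1239.842 keV·pm (i.e. 1239.842 eV·nm)

For E = 139.6 keV = 139600 eV:
λ = 1239.842 keV·pm / 139.6 keV
λ = 8.8814 pm

Calculate the Compton shift:
Δλ = λ_C(1 - cos(161°)) = 2.4263 × 1.9455
Δλ = 4.7204 pm

Final wavelength:
λ' = 8.8814 + 4.7204 = 13.6018 pm

Final energy:
E' = hc/λ' = 1239.842 / 13.6018 = 91.1526 keV

(Intermediate values are shown rounded; full precision is carried through to the final answer.)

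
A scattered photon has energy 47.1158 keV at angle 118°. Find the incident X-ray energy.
54.5000 keV

Convert final energy to wavelength (hc ≈ 1239.842 keV·pm):
λ' = hc/E' = 1239.842 / 47.1158 = 26.3148 pm

Calculate the Compton shift:
Δλ = λ_C(1 - cos(118°))
Δλ = 2.4263 × (1 - cos(118°))
Δλ = 3.5654 pm

Initial wavelength:
λ = λ' - Δλ = 26.3148 - 3.5654 = 22.7494 pm

Initial energy:
E = hc/λ = 1239.842 / 22.7494 = 54.5000 keV

(Intermediate values are shown rounded; full precision is carried through to the final answer.)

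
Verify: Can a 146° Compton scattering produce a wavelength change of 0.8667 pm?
No, inconsistent

Calculate the expected shift for θ = 146°:

Δλ_expected = λ_C(1 - cos(146°))
Δλ_expected = 2.4263 × (1 - cos(146°))
Δλ_expected = 2.4263 × 1.8290
Δλ_expected = 4.4378 pm

Given shift: 0.8667 pm
Expected shift: 4.4378 pm
Difference: 3.5711 pm

The values do not match. The given shift corresponds to θ ≈ 50.0°, not 146°.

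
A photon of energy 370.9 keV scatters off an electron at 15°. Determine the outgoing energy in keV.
361.9482 keV

First convert energy to wavelength:
λ = hc/E, with hc ≈ 1239.842 keV·pm (i.e. 1239.842 eV·nm)

For E = 370.9 keV = 370900 eV:
λ = 1239.842 keV·pm / 370.9 keV
λ = 3.3428 pm

Calculate the Compton shift:
Δλ = λ_C(1 - cos(15°)) = 2.4263 × 0.0341
Δλ = 0.0827 pm

Final wavelength:
λ' = 3.3428 + 0.0827 = 3.4255 pm

Final energy:
E' = hc/λ' = 1239.842 / 3.4255 = 361.9482 keV

(Intermediate values are shown rounded; full precision is carried through to the final answer.)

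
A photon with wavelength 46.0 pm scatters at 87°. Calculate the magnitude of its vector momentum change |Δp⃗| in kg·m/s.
1.9365e-23 kg·m/s

Photon momentum magnitude is p = h/λ.

Initial momentum:
p₀ = h/λ = 6.6261e-34/4.6000e-11 = 1.4405e-23 kg·m/s

After scattering:
λ' = λ + Δλ = 46.0 + 2.2993 = 48.2993 pm
p' = h/λ' = 6.6261e-34/4.8299e-11 = 1.3719e-23 kg·m/s

Momentum is a vector; the scattered photon's direction makes angle θ = 87° with the incident direction. The magnitude of the vector change Δp⃗ = p⃗₀ − p⃗' is found from the law of cosines:
|Δp⃗|² = p₀² + p'² − 2p₀p'cos θ
|Δp⃗|² = (1.4405e-23)² + (1.3719e-23)² − 2·1.4405e-23·1.3719e-23·cos(87°)
|Δp⃗| = 1.9365e-23 kg·m/s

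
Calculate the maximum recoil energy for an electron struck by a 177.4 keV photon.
72.6976 keV

Maximum energy transfer occurs at θ = 180° (backscattering).

Initial photon: E₀ = 177.4 keV → λ₀ = 6.9890 pm

Maximum Compton shift (at 180°):
Δλ_max = 2λ_C = 2 × 2.4263 = 4.8526 pm

Final wavelength:
λ' = 6.9890 + 4.8526 = 11.8416 pm

Minimum photon energy (maximum energy to electron):
E'_min = hc/λ' = 104.7024 keV

Maximum electron kinetic energy:
K_max = E₀ - E'_min = 177.4000 - 104.7024 = 72.6976 keV

(Intermediate values are shown rounded; full precision is carried through to the final answer.)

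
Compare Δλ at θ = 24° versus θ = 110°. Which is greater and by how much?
110° produces the larger shift by a factor of 15.523

Calculate both shifts using Δλ = λ_C(1 - cos θ):

For θ₁ = 24°:
Δλ₁ = 2.4263 × (1 - cos(24°))
Δλ₁ = 2.4263 × 0.0865
Δλ₁ = 0.2098 pm

For θ₂ = 110°:
Δλ₂ = 2.4263 × (1 - cos(110°))
Δλ₂ = 2.4263 × 1.3420
Δλ₂ = 3.2562 pm

The 110° angle produces the larger shift.
Ratio: 3.2562/0.2098 = 15.523

(Intermediate values are shown rounded; full precision is carried through to the final answer.)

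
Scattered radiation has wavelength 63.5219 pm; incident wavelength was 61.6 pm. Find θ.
78.00°

First find the wavelength shift:
Δλ = λ' - λ = 63.5219 - 61.6 = 1.9219 pm

Using Δλ = λ_C(1 - cos θ), with λ_C = h/(m_e·c) ≈ 2.42631024 pm:
cos θ = 1 - Δλ/λ_C
cos θ = 1 - 1.9219/2.42631024
cos θ = 0.207892

θ = arccos(0.207892)
θ = 78.00°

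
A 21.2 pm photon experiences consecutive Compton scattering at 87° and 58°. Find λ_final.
24.6399 pm

Apply Compton shift twice:

First scattering at θ₁ = 87°:
Δλ₁ = λ_C(1 - cos(87°))
Δλ₁ = 2.4263 × 0.9477
Δλ₁ = 2.2993 pm

After first scattering:
λ₁ = 21.2 + 2.2993 = 23.4993 pm

Second scattering at θ₂ = 58°:
Δλ₂ = λ_C(1 - cos(58°))
Δλ₂ = 2.4263 × 0.4701
Δλ₂ = 1.1406 pm

Final wavelength:
λ₂ = 23.4993 + 1.1406 = 24.6399 pm

Total shift: Δλ_total = 2.2993 + 1.1406 = 3.4399 pm

(Intermediate values are shown rounded; full precision is carried through to the final answer.)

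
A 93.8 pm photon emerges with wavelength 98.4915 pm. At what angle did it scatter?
159.00°

First find the wavelength shift:
Δλ = λ' - λ = 98.4915 - 93.8 = 4.6915 pm

Using Δλ = λ_C(1 - cos θ), with λ_C = h/(m_e·c) ≈ 2.42631024 pm:
cos θ = 1 - Δλ/λ_C
cos θ = 1 - 4.6915/2.42631024
cos θ = -0.933594

θ = arccos(-0.933594)
θ = 159.00°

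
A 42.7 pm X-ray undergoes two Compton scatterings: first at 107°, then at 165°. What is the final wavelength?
50.6056 pm

Apply Compton shift twice:

First scattering at θ₁ = 107°:
Δλ₁ = λ_C(1 - cos(107°))
Δλ₁ = 2.4263 × 1.2924
Δλ₁ = 3.1357 pm

After first scattering:
λ₁ = 42.7 + 3.1357 = 45.8357 pm

Second scattering at θ₂ = 165°:
Δλ₂ = λ_C(1 - cos(165°))
Δλ₂ = 2.4263 × 1.9659
Δλ₂ = 4.7699 pm

Final wavelength:
λ₂ = 45.8357 + 4.7699 = 50.6056 pm

Total shift: Δλ_total = 3.1357 + 4.7699 = 7.9056 pm

(Intermediate values are shown rounded; full precision is carried through to the final answer.)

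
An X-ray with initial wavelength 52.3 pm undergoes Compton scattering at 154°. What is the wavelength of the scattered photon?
56.9071 pm

Using the Compton scattering formula:
λ' = λ + Δλ = λ + λ_C(1 - cos θ)

Given:
- Initial wavelength λ = 52.3 pm
- Scattering angle θ = 154°
- Compton wavelength λ_C ≈ 2.4263 pm

Calculate the shift:
Δλ = 2.4263 × (1 - cos(154°))
Δλ = 2.4263 × 1.8988
Δλ = 4.6071 pm

Final wavelength:
λ' = 52.3 + 4.6071 = 56.9071 pm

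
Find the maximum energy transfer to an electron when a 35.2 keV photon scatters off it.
4.2623 keV

Maximum energy transfer occurs at θ = 180° (backscattering).

Initial photon: E₀ = 35.2 keV → λ₀ = 35.2228 pm

Maximum Compton shift (at 180°):
Δλ_max = 2λ_C = 2 × 2.4263 = 4.8526 pm

Final wavelength:
λ' = 35.2228 + 4.8526 = 40.0754 pm

Minimum photon energy (maximum energy to electron):
E'_min = hc/λ' = 30.9377 keV

Maximum electron kinetic energy:
K_max = E₀ - E'_min = 35.2000 - 30.9377 = 4.2623 keV

(Intermediate values are shown rounded; full precision is carried through to the final answer.)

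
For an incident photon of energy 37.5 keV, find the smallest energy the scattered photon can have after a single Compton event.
32.7005 keV (at θ = 180°)

The scattered photon has minimum energy when its wavelength is maximum, i.e., when the Compton shift Δλ = λ_C(1 − cos θ) is maximum. This occurs at θ = 180° (backscattering), giving Δλ_max = 2λ_C = 4.8526 pm.

Initial wavelength: λ₀ = hc/E₀ = 33.0625 pm
Maximum final wavelength: λ'_max = λ₀ + 2λ_C = 33.0625 + 4.8526 = 37.9151 pm
Minimum final energy: E'_min = hc/λ'_max = 32.7005 keV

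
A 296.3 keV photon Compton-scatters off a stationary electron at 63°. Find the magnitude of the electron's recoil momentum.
1.4916e-22 kg·m/s

The electron is initially at rest, so by conservation of momentum:
p⃗_e = p⃗₀ − p⃗'  (incident photon momentum minus scattered photon momentum)

Photon momentum magnitudes (p = h/λ = E/c):
λ₀ = hc/E₀ = 4.1844 pm → p₀ = h/λ₀ = 1.5835e-22 kg·m/s
Δλ = λ_C(1 − cos 63°) = 1.3248 pm
λ' = 5.5092 pm → p' = h/λ' = 1.2027e-22 kg·m/s

The scattered photon makes angle θ = 63° with the incident direction, so by the law of cosines:
|p⃗_e|² = p₀² + p'² − 2p₀p'cos θ
|p⃗_e|² = (1.5835e-22)² + (1.2027e-22)² − 2·1.5835e-22·1.2027e-22·cos(63°)
|p⃗_e| = 1.4916e-22 kg·m/s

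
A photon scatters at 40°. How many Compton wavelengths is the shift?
0.2340 λ_C

The Compton shift formula is:
Δλ = λ_C(1 - cos θ)

Dividing both sides by λ_C:
Δλ/λ_C = 1 - cos θ

For θ = 40°:
Δλ/λ_C = 1 - cos(40°)
Δλ/λ_C = 1 - 0.7660
Δλ/λ_C = 0.2340

This means the shift is 0.2340 × λ_C = 0.5676 pm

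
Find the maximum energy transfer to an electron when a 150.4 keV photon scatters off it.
55.7285 keV

Maximum energy transfer occurs at θ = 180° (backscattering).

Initial photon: E₀ = 150.4 keV → λ₀ = 8.2436 pm

Maximum Compton shift (at 180°):
Δλ_max = 2λ_C = 2 × 2.4263 = 4.8526 pm

Final wavelength:
λ' = 8.2436 + 4.8526 = 13.0963 pm

Minimum photon energy (maximum energy to electron):
E'_min = hc/λ' = 94.6715 keV

Maximum electron kinetic energy:
K_max = E₀ - E'_min = 150.4000 - 94.6715 = 55.7285 keV

(Intermediate values are shown rounded; full precision is carried through to the final answer.)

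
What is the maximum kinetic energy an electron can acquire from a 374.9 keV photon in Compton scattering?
222.9539 keV

Maximum energy transfer occurs at θ = 180° (backscattering).

Initial photon: E₀ = 374.9 keV → λ₀ = 3.3071 pm

Maximum Compton shift (at 180°):
Δλ_max = 2λ_C = 2 × 2.4263 = 4.8526 pm

Final wavelength:
λ' = 3.3071 + 4.8526 = 8.1597 pm

Minimum photon energy (maximum energy to electron):
E'_min = hc/λ' = 151.9461 keV

Maximum electron kinetic energy:
K_max = E₀ - E'_min = 374.9000 - 151.9461 = 222.9539 keV

(Intermediate values are shown rounded; full precision is carried through to the final answer.)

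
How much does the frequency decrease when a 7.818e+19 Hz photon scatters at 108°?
3.542e+19 Hz (decrease)

Convert frequency to wavelength (c = 299792458 m/s):
λ₀ = c/f₀ = 299792458/7.818e+19 = 3.8346439e-12 m = 3.8346 pm

Calculate Compton shift:
Δλ = λ_C(1 - cos(108°)) = 3.1761 pm

Final wavelength:
λ' = λ₀ + Δλ = 3.8346 + 3.1761 = 7.0107 pm

Final frequency:
f' = c/λ' = 299792458/7.0107252e-12 = 4.2761975e+19 Hz

Frequency shift (decrease):
Δf = f₀ - f' = 7.818e+19 - 4.2761975e+19 = 3.542e+19 Hz

(Intermediate values are shown rounded; full precision is carried through to the final answer.)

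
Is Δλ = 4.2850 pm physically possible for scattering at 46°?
No, inconsistent

Calculate the expected shift for θ = 46°:

Δλ_expected = λ_C(1 - cos(46°))
Δλ_expected = 2.4263 × (1 - cos(46°))
Δλ_expected = 2.4263 × 0.3053
Δλ_expected = 0.7409 pm

Given shift: 4.2850 pm
Expected shift: 0.7409 pm
Difference: 3.5441 pm

The values do not match. The given shift corresponds to θ ≈ 140.0°, not 46°.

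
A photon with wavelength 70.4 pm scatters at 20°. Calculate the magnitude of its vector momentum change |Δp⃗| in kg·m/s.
3.2654e-24 kg·m/s

Photon momentum magnitude is p = h/λ.

Initial momentum:
p₀ = h/λ = 6.6261e-34/7.0400e-11 = 9.4120e-24 kg·m/s

After scattering:
λ' = λ + Δλ = 70.4 + 0.1463 = 70.5463 pm
p' = h/λ' = 6.6261e-34/7.0546e-11 = 9.3925e-24 kg·m/s

Momentum is a vector; the scattered photon's direction makes angle θ = 20° with the incident direction. The magnitude of the vector change Δp⃗ = p⃗₀ − p⃗' is found from the law of cosines:
|Δp⃗|² = p₀² + p'² − 2p₀p'cos θ
|Δp⃗|² = (9.4120e-24)² + (9.3925e-24)² − 2·9.4120e-24·9.3925e-24·cos(20°)
|Δp⃗| = 3.2654e-24 kg·m/s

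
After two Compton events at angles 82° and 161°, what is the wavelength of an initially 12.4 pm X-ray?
19.2091 pm

Apply Compton shift twice:

First scattering at θ₁ = 82°:
Δλ₁ = λ_C(1 - cos(82°))
Δλ₁ = 2.4263 × 0.8608
Δλ₁ = 2.0886 pm

After first scattering:
λ₁ = 12.4 + 2.0886 = 14.4886 pm

Second scattering at θ₂ = 161°:
Δλ₂ = λ_C(1 - cos(161°))
Δλ₂ = 2.4263 × 1.9455
Δλ₂ = 4.7204 pm

Final wavelength:
λ₂ = 14.4886 + 4.7204 = 19.2091 pm

Total shift: Δλ_total = 2.0886 + 4.7204 = 6.8091 pm

(Intermediate values are shown rounded; full precision is carried through to the final answer.)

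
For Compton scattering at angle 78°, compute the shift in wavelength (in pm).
1.9219 pm

Using the Compton scattering formula:
Δλ = λ_C(1 - cos θ)

where λ_C = h/(m_e·c) ≈ 2.4263 pm is the Compton wavelength of an electron.

For θ = 78°:
cos(78°) = 0.2079
1 - cos(78°) = 0.7921

Δλ = 2.4263 × 0.7921
Δλ = 1.9219 pm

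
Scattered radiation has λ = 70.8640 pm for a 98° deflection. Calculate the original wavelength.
68.1000 pm

From λ' = λ + Δλ, we have λ = λ' - Δλ

First calculate the Compton shift:
Δλ = λ_C(1 - cos θ)
Δλ = 2.4263 × (1 - cos(98°))
Δλ = 2.4263 × 1.1392
Δλ = 2.7640 pm

Initial wavelength:
λ = λ' - Δλ
λ = 70.8640 - 2.7640
λ = 68.1000 pm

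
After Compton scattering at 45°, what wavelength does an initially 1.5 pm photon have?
2.2106 pm

Using the Compton formula: λ' = λ + λ_C(1 − cos θ)

For θ = 45°, cos θ = √2/2 (exact) ≈ 0.7071, so:
1 − cos 45° = 1 − (√2/2) ≈ 0.2929

Δλ = λ_C × 0.2929 = 2.4263 × 0.2929 = 0.7106 pm

λ' = 1.5 + 0.7106 = 2.2106 pm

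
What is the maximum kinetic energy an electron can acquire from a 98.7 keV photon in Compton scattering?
27.5034 keV

Maximum energy transfer occurs at θ = 180° (backscattering).

Initial photon: E₀ = 98.7 keV → λ₀ = 12.5617 pm

Maximum Compton shift (at 180°):
Δλ_max = 2λ_C = 2 × 2.4263 = 4.8526 pm

Final wavelength:
λ' = 12.5617 + 4.8526 = 17.4143 pm

Minimum photon energy (maximum energy to electron):
E'_min = hc/λ' = 71.1966 keV

Maximum electron kinetic energy:
K_max = E₀ - E'_min = 98.7000 - 71.1966 = 27.5034 keV

(Intermediate values are shown rounded; full precision is carried through to the final answer.)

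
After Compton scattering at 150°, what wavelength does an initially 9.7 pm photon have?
14.2276 pm

Using the Compton formula: λ' = λ + λ_C(1 − cos θ)

For θ = 150°, cos θ = -√3/2 (exact) ≈ -0.8660, so:
1 − cos 150° = 1 − (-√3/2) ≈ 1.8660

Δλ = λ_C × 1.8660 = 2.4263 × 1.8660 = 4.5276 pm

λ' = 9.7 + 4.5276 = 14.2276 pm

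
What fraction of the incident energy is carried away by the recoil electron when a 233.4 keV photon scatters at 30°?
0.0577 (or 5.77%)

Calculate initial and final photon energies:

Initial: E₀ = 233.4 keV → λ₀ = 5.3121 pm
Compton shift: Δλ = 0.3251 pm
Final wavelength: λ' = 5.6372 pm
Final energy: E' = 219.9411 keV

Fractional energy loss:
(E₀ - E')/E₀ = (233.4000 - 219.9411)/233.4000
= 13.4589/233.4000
= 0.0577
= 5.77%

(Intermediate values are shown rounded; full precision is carried through to the final answer.)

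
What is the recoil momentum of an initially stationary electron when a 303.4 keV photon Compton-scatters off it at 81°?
1.8023e-22 kg·m/s

The electron is initially at rest, so by conservation of momentum:
p⃗_e = p⃗₀ − p⃗'  (incident photon momentum minus scattered photon momentum)

Photon momentum magnitudes (p = h/λ = E/c):
λ₀ = hc/E₀ = 4.0865 pm → p₀ = h/λ₀ = 1.6215e-22 kg·m/s
Δλ = λ_C(1 − cos 81°) = 2.0468 pm
λ' = 6.1332 pm → p' = h/λ' = 1.0804e-22 kg·m/s

The scattered photon makes angle θ = 81° with the incident direction, so by the law of cosines:
|p⃗_e|² = p₀² + p'² − 2p₀p'cos θ
|p⃗_e|² = (1.6215e-22)² + (1.0804e-22)² − 2·1.6215e-22·1.0804e-22·cos(81°)
|p⃗_e| = 1.8023e-22 kg·m/s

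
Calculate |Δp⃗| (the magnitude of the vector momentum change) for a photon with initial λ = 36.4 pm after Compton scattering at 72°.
2.0938e-23 kg·m/s

Photon momentum magnitude is p = h/λ.

Initial momentum:
p₀ = h/λ = 6.6261e-34/3.6400e-11 = 1.8203e-23 kg·m/s

After scattering:
λ' = λ + Δλ = 36.4 + 1.6765 = 38.0765 pm
p' = h/λ' = 6.6261e-34/3.8077e-11 = 1.7402e-23 kg·m/s

Momentum is a vector; the scattered photon's direction makes angle θ = 72° with the incident direction. The magnitude of the vector change Δp⃗ = p⃗₀ − p⃗' is found from the law of cosines:
|Δp⃗|² = p₀² + p'² − 2p₀p'cos θ
|Δp⃗|² = (1.8203e-23)² + (1.7402e-23)² − 2·1.8203e-23·1.7402e-23·cos(72°)
|Δp⃗| = 2.0938e-23 kg·m/s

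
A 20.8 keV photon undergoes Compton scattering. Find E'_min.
19.2342 keV (at θ = 180°)

The scattered photon has minimum energy when its wavelength is maximum, i.e., when the Compton shift Δλ = λ_C(1 − cos θ) is maximum. This occurs at θ = 180° (backscattering), giving Δλ_max = 2λ_C = 4.8526 pm.

Initial wavelength: λ₀ = hc/E₀ = 59.6078 pm
Maximum final wavelength: λ'_max = λ₀ + 2λ_C = 59.6078 + 4.8526 = 64.4604 pm
Minimum final energy: E'_min = hc/λ'_max = 19.2342 keV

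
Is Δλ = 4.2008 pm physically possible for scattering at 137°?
Yes, consistent

Calculate the expected shift for θ = 137°:

Δλ_expected = λ_C(1 - cos(137°))
Δλ_expected = 2.4263 × (1 - cos(137°))
Δλ_expected = 2.4263 × 1.7314
Δλ_expected = 4.2008 pm

Given shift: 4.2008 pm
Expected shift: 4.2008 pm
Difference: 0.0000 pm

The values match. This is consistent with Compton scattering at the stated angle.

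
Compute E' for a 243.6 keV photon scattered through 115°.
145.1572 keV

First convert energy to wavelength:
λ = hc/E, with hc ≈ 1239.842 keV·pm (i.e. 1239.842 eV·nm)

For E = 243.6 keV = 243600 eV:
λ = 1239.842 keV·pm / 243.6 keV
λ = 5.0897 pm

Calculate the Compton shift:
Δλ = λ_C(1 - cos(115°)) = 2.4263 × 1.4226
Δλ = 3.4517 pm

Final wavelength:
λ' = 5.0897 + 3.4517 = 8.5414 pm

Final energy:
E' = hc/λ' = 1239.842 / 8.5414 = 145.1572 keV

(Intermediate values are shown rounded; full precision is carried through to the final answer.)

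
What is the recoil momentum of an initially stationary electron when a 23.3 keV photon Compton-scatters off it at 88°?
1.6940e-23 kg·m/s

The electron is initially at rest, so by conservation of momentum:
p⃗_e = p⃗₀ − p⃗'  (incident photon momentum minus scattered photon momentum)

Photon momentum magnitudes (p = h/λ = E/c):
λ₀ = hc/E₀ = 53.2121 pm → p₀ = h/λ₀ = 1.2452e-23 kg·m/s
Δλ = λ_C(1 − cos 88°) = 2.3416 pm
λ' = 55.5537 pm → p' = h/λ' = 1.1927e-23 kg·m/s

The scattered photon makes angle θ = 88° with the incident direction, so by the law of cosines:
|p⃗_e|² = p₀² + p'² − 2p₀p'cos θ
|p⃗_e|² = (1.2452e-23)² + (1.1927e-23)² − 2·1.2452e-23·1.1927e-23·cos(88°)
|p⃗_e| = 1.6940e-23 kg·m/s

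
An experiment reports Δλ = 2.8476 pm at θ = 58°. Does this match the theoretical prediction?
No, inconsistent

Calculate the expected shift for θ = 58°:

Δλ_expected = λ_C(1 - cos(58°))
Δλ_expected = 2.4263 × (1 - cos(58°))
Δλ_expected = 2.4263 × 0.4701
Δλ_expected = 1.1406 pm

Given shift: 2.8476 pm
Expected shift: 1.1406 pm
Difference: 1.7071 pm

The values do not match. The given shift corresponds to θ ≈ 100.0°, not 58°.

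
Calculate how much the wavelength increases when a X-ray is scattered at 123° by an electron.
3.7478 pm

Using the Compton scattering formula:
Δλ = λ_C(1 - cos θ)

where λ_C = h/(m_e·c) ≈ 2.4263 pm is the Compton wavelength of an electron.

For θ = 123°:
cos(123°) = -0.5446
1 - cos(123°) = 1.5446

Δλ = 2.4263 × 1.5446
Δλ = 3.7478 pm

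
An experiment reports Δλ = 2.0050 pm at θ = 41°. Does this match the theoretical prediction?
No, inconsistent

Calculate the expected shift for θ = 41°:

Δλ_expected = λ_C(1 - cos(41°))
Δλ_expected = 2.4263 × (1 - cos(41°))
Δλ_expected = 2.4263 × 0.2453
Δλ_expected = 0.5952 pm

Given shift: 2.0050 pm
Expected shift: 0.5952 pm
Difference: 1.4098 pm

The values do not match. The given shift corresponds to θ ≈ 80.0°, not 41°.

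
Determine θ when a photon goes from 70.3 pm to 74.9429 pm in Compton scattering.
156.00°

First find the wavelength shift:
Δλ = λ' - λ = 74.9429 - 70.3 = 4.6429 pm

Using Δλ = λ_C(1 - cos θ), with λ_C = h/(m_e·c) ≈ 2.42631024 pm:
cos θ = 1 - Δλ/λ_C
cos θ = 1 - 4.6429/2.42631024
cos θ = -0.913564

θ = arccos(-0.913564)
θ = 156.00°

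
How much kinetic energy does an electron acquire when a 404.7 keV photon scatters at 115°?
214.4036 keV

By energy conservation: K_e = E_initial - E_final

First find the scattered photon energy:
Initial wavelength: λ = hc/E = 3.0636 pm
Compton shift: Δλ = λ_C(1 - cos(115°)) = 3.4517 pm
Final wavelength: λ' = 3.0636 + 3.4517 = 6.5153 pm
Final photon energy: E' = hc/λ' = 190.2964 keV

Electron kinetic energy:
K_e = E - E' = 404.7000 - 190.2964 = 214.4036 keV

(Intermediate values are shown rounded; full precision is carried through to the final answer.)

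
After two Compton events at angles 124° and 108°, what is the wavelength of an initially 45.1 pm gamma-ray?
52.0592 pm

Apply Compton shift twice:

First scattering at θ₁ = 124°:
Δλ₁ = λ_C(1 - cos(124°))
Δλ₁ = 2.4263 × 1.5592
Δλ₁ = 3.7831 pm

After first scattering:
λ₁ = 45.1 + 3.7831 = 48.8831 pm

Second scattering at θ₂ = 108°:
Δλ₂ = λ_C(1 - cos(108°))
Δλ₂ = 2.4263 × 1.3090
Δλ₂ = 3.1761 pm

Final wavelength:
λ₂ = 48.8831 + 3.1761 = 52.0592 pm

Total shift: Δλ_total = 3.7831 + 3.1761 = 6.9592 pm

(Intermediate values are shown rounded; full precision is carried through to the final answer.)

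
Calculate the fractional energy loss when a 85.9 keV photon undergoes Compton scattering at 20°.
0.0100 (or 1.00%)

Calculate initial and final photon energies:

Initial: E₀ = 85.9 keV → λ₀ = 14.4336 pm
Compton shift: Δλ = 0.1463 pm
Final wavelength: λ' = 14.5799 pm
Final energy: E' = 85.0379 keV

Fractional energy loss:
(E₀ - E')/E₀ = (85.9000 - 85.0379)/85.9000
= 0.8621/85.9000
= 0.0100
= 1.00%

(Intermediate values are shown rounded; full precision is carried through to the final answer.)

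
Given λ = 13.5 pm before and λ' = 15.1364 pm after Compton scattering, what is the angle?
71.00°

First find the wavelength shift:
Δλ = λ' - λ = 15.1364 - 13.5 = 1.6364 pm

Using Δλ = λ_C(1 - cos θ), with λ_C = h/(m_e·c) ≈ 2.42631024 pm:
cos θ = 1 - Δλ/λ_C
cos θ = 1 - 1.6364/2.42631024
cos θ = 0.325560

θ = arccos(0.325560)
θ = 71.00°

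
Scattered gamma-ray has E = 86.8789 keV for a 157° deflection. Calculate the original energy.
129.0000 keV

Convert final energy to wavelength (hc ≈ 1239.842 keV·pm):
λ' = hc/E' = 1239.842 / 86.8789 = 14.2709 pm

Calculate the Compton shift:
Δλ = λ_C(1 - cos(157°))
Δλ = 2.4263 × (1 - cos(157°))
Δλ = 4.6597 pm

Initial wavelength:
λ = λ' - Δλ = 14.2709 - 4.6597 = 9.6112 pm

Initial energy:
E = hc/λ = 1239.842 / 9.6112 = 129.0000 keV

(Intermediate values are shown rounded; full precision is carried through to the final answer.)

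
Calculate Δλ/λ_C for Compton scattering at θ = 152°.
1.8829 λ_C

The Compton shift formula is:
Δλ = λ_C(1 - cos θ)

Dividing both sides by λ_C:
Δλ/λ_C = 1 - cos θ

For θ = 152°:
Δλ/λ_C = 1 - cos(152°)
Δλ/λ_C = 1 - -0.8829
Δλ/λ_C = 1.8829

This means the shift is 1.8829 × λ_C = 4.5686 pm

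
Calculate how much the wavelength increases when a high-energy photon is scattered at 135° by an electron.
4.1420 pm

Using the Compton scattering formula:
Δλ = λ_C(1 - cos θ)

where λ_C = h/(m_e·c) ≈ 2.4263 pm is the Compton wavelength of an electron.

For θ = 135°:
cos(135°) = -0.7071
1 - cos(135°) = 1.7071

Δλ = 2.4263 × 1.7071
Δλ = 4.1420 pm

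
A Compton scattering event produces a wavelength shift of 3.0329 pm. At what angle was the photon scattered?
104.48°

From the Compton formula Δλ = λ_C(1 - cos θ), we can solve for θ:

cos θ = 1 - Δλ/λ_C

Given:
- Δλ = 3.0329 pm
- λ_C = h/(m_e·c) ≈ 2.42631024 pm

cos θ = 1 - 3.0329/2.42631024
cos θ = 1 - 1.250005
cos θ = -0.250005

θ = arccos(-0.250005)
θ = 104.48°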